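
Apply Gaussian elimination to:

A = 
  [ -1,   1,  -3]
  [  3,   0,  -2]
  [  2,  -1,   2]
Row operations:
R2 → R2 + (3)·R1
R3 → R3 + (2)·R1
R3 → R3 - (1/3)·R2

Resulting echelon form:
REF = 
  [  -1,    1,   -3]
  [   0,    3,  -11]
  [   0,    0, -1/3]

Rank = 3 (number of non-zero pivot rows).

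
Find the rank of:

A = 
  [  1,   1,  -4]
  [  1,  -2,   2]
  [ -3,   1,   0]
rank(A) = 3

Row reduce:
R2 → R2 - (1)·R1
R3 → R3 + (3)·R1
R3 → R3 + (4/3)·R2
REF = 
  [  1,   1,  -4]
  [  0,  -3,   6]
  [  0,   0,  -4]
Pivot columns: 1, 2, 3 → 3 pivots.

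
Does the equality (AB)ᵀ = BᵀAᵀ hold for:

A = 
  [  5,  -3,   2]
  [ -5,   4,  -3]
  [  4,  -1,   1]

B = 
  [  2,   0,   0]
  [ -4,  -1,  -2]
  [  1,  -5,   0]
Yes

(AB)ᵀ = 
  [ 24, -29,  13]
  [ -7,  11,  -4]
  [  6,  -8,   2]

BᵀAᵀ = 
  [ 24, -29,  13]
  [ -7,  11,  -4]
  [  6,  -8,   2]

Both sides are equal — this is the standard identity (AB)ᵀ = BᵀAᵀ, which holds for all A, B.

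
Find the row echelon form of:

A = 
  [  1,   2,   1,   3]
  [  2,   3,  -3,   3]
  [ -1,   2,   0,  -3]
Row operations:
R2 → R2 - (2)·R1
R3 → R3 + (1)·R1
R3 → R3 + (4)·R2

Resulting echelon form:
REF = 
  [  1,   2,   1,   3]
  [  0,  -1,  -5,  -3]
  [  0,   0, -19, -12]

Rank = 3 (number of non-zero pivot rows).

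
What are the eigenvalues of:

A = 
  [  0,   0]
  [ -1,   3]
tr(A) = 3, det(A) = 0
Characteristic polynomial: λ² - tr(A)λ + det(A) = λ² - 3λ
λ² - 3λ = λ(λ - 3)

λ = 3, 0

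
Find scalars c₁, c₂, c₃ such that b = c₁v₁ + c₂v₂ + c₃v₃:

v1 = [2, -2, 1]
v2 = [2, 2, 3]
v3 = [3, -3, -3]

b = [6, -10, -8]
c1 = 1, c2 = -1, c3 = 2

b = 1·v1 + -1·v2 + 2·v3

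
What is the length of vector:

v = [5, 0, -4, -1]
6.481

||v||₂ = √((5)² + (0)² + (-4)² + (-1)²) = √42 = 6.481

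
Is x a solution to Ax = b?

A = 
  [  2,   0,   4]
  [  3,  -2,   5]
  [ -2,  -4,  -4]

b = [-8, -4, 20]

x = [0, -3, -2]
Yes

Ax = [-8, -4, 20] = b ✓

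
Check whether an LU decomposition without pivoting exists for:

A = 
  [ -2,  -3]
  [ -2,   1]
Yes.
A[1,1] = -2 ≠ 0, so Gaussian elimination proceeds without a row swap: multiplier ℓ₂₁ = (-2)/(-2) = 1, and U[2,2] = 1 - (1)(-3) = 4.
L = 
  [  1,   0]
  [  1,   1]
U = 
  [ -2,  -3]
  [  0,   4]
Check row 2 of LU: [(1)(-2), (1)(-3) + 4] = [-2, 1] = row 2 of A ✓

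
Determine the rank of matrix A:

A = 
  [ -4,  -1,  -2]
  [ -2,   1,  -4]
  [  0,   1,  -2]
Row reduce:
R2 → R2 - (1/2)·R1
R3 → R3 - (2/3)·R2
REF = 
  [ -4,  -1,  -2]
  [  0, 3/2,  -3]
  [  0,   0,   0]
Pivot columns: 1, 2 → 2 pivots.

rank(A) = 2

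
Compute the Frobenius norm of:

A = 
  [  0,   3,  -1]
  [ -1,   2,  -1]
||A||_F = 4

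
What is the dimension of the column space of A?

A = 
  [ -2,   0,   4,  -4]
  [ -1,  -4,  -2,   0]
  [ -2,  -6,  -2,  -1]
dim(Col(A)) = 2

Row reduce:
R2 → R2 - (1/2)·R1
R3 → R3 - (1)·R1
R3 → R3 - (3/2)·R2
REF = 
  [ -2,   0,   4,  -4]
  [  0,  -4,  -4,   2]
  [  0,   0,   0,   0]
Pivot columns: 1, 2 → 2 pivots.
dim(Col(A)) = number of pivot columns = 2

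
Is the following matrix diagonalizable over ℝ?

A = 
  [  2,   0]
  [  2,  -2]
Yes

tr(A) = 0, det(A) = -4
Characteristic polynomial: λ² - tr(A)λ + det(A) = λ² - 4
λ² - 4 = (λ + 2)(λ - 2)
Eigenvalues: 2, -2
λ=-2: alg. mult. = 1, geom. mult. = 2 - rank(A - (-2)I) = 2 - 1 = 1
λ=2: alg. mult. = 1, geom. mult. = 2 - rank(A - (2)I) = 2 - 1 = 1
Sum of geometric multiplicities equals n, so A has n independent eigenvectors.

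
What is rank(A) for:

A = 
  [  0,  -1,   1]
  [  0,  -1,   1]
rank(A) = 1

Row reduce:
R2 → R2 - (1)·R1
REF = 
  [  0,  -1,   1]
  [  0,   0,   0]
Pivot columns: 2 → 1 pivot.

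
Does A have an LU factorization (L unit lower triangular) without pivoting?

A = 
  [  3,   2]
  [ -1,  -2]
Yes.
A[1,1] = 3 ≠ 0, so Gaussian elimination proceeds without a row swap: multiplier ℓ₂₁ = (-1)/(3) = -1/3, and U[2,2] = -2 - (-1/3)(2) = -4/3.
L = 
  [   1,    0]
  [-1/3,    1]
U = 
  [   3,    2]
  [   0, -4/3]
Check row 2 of LU: [(-1/3)(3), (-1/3)(2) + (-4/3)] = [-1, -2] = row 2 of A ✓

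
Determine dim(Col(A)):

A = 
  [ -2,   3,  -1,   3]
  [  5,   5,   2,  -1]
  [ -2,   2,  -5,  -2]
Row reduce:
R2 → R2 + (5/2)·R1
R3 → R3 - (1)·R1
R3 → R3 + (2/25)·R2
REF = 
  [     -2,       3,      -1,       3]
  [      0,    25/2,    -1/2,    13/2]
  [      0,       0, -101/25, -112/25]
Pivot columns: 1, 2, 3 → 3 pivots.
dim(Col(A)) = number of pivot columns = 3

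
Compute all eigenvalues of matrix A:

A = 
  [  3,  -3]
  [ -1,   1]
λ = 4, 0

tr(A) = 4, det(A) = 0
Characteristic polynomial: λ² - tr(A)λ + det(A) = λ² - 4λ
λ² - 4λ = λ(λ - 4)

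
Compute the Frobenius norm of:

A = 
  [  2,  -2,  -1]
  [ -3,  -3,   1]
||A||_F = 5.292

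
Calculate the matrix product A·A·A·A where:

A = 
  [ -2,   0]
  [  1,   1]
A^4 = 
  [ 16,   0]
  [ -5,   1]

A² = A·A:
A²[1,1] = (-2)(-2) + (0)(1) = 4
A²[1,2] = (-2)(0) + (0)(1) = 0
A²[2,1] = (1)(-2) + (1)(1) = -1
A²[2,2] = (1)(0) + (1)(1) = 1
A² = 
  [  4,   0]
  [ -1,   1]

A^3 = A^2·A:
A^3[1,1] = (4)(-2) + (0)(1) = -8
A^3[1,2] = (4)(0) + (0)(1) = 0
A^3[2,1] = (-1)(-2) + (1)(1) = 3
A^3[2,2] = (-1)(0) + (1)(1) = 1
A^3 = 
  [ -8,   0]
  [  3,   1]

A^4 = A^3·A:
A^4[1,1] = (-8)(-2) + (0)(1) = 16
A^4[1,2] = (-8)(0) + (0)(1) = 0
A^4[2,1] = (3)(-2) + (1)(1) = -5
A^4[2,2] = (3)(0) + (1)(1) = 1
A^4 = 
  [ 16,   0]
  [ -5,   1]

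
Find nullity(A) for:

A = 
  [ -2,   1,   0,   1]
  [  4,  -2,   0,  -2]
nullity(A) = 3

Row reduce:
R2 → R2 + (2)·R1
REF = 
  [ -2,   1,   0,   1]
  [  0,   0,   0,   0]
Pivot columns: 1 → 1 pivot.
rank(A) = 1, so nullity(A) = 4 - 1 = 3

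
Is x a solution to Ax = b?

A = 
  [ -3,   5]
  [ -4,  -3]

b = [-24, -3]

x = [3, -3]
Yes

Ax = [-24, -3] = b ✓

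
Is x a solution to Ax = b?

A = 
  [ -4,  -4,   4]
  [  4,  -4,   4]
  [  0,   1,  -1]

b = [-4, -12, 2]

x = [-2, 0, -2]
No

Ax = [0, -16, 2] ≠ b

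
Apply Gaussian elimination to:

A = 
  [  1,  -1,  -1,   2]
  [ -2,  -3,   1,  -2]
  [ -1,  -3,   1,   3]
Row operations:
R2 → R2 + (2)·R1
R3 → R3 + (1)·R1
R3 → R3 - (4/5)·R2

Resulting echelon form:
REF = 
  [   1,   -1,   -1,    2]
  [   0,   -5,   -1,    2]
  [   0,    0,  4/5, 17/5]

Rank = 3 (number of non-zero pivot rows).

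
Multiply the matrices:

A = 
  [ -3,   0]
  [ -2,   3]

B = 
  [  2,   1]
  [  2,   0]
AB = 
  [ -6,  -3]
  [  2,  -2]

A is 2×2 and B is 2×2, so AB is 2×2. Each entry is (row of A)·(column of B):
AB[1,1] = (-3)(2) + (0)(2) = -6
AB[1,2] = (-3)(1) + (0)(0) = -3
AB[2,1] = (-2)(2) + (3)(2) = 2
AB[2,2] = (-2)(1) + (3)(0) = -2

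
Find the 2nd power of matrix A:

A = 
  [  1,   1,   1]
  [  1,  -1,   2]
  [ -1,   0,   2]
A² = A·A:
A²[1,1] = (1)(1) + (1)(1) + (1)(-1) = 1
A²[1,2] = (1)(1) + (1)(-1) + (1)(0) = 0
A²[1,3] = (1)(1) + (1)(2) + (1)(2) = 5
A²[2,1] = (1)(1) + (-1)(1) + (2)(-1) = -2
A²[2,2] = (1)(1) + (-1)(-1) + (2)(0) = 2
A²[2,3] = (1)(1) + (-1)(2) + (2)(2) = 3
A²[3,1] = (-1)(1) + (0)(1) + (2)(-1) = -3
A²[3,2] = (-1)(1) + (0)(-1) + (2)(0) = -1
A²[3,3] = (-1)(1) + (0)(2) + (2)(2) = 3
A² = 
  [  1,   0,   5]
  [ -2,   2,   3]
  [ -3,  -1,   3]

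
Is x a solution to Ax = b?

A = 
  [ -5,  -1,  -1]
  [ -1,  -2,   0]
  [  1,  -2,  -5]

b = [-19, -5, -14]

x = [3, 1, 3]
Yes

Ax = [-19, -5, -14] = b ✓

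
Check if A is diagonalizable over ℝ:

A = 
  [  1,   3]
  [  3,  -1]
Yes

tr(A) = 0, det(A) = -10
Characteristic polynomial: λ² - tr(A)λ + det(A) = λ² - 10
λ² - 10 = 0  ⇒  λ = (0 ± √((0)² - 4·(-10)))/2 = (0 ± √(40))/2
  = √10,  -√10
Eigenvalues: √10, -√10  (≈ 3.162, -3.162)
The two irrational eigenvalues are distinct (simple), so each has alg. mult. = geom. mult. = 1.
Sum of geometric multiplicities equals n, so A has n independent eigenvectors.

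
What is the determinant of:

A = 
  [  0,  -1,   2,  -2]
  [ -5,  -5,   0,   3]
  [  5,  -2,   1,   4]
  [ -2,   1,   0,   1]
Cofactor expansion along row 1: det(A) = a₁₁M₁₁ - a₁₂M₁₂ + a₁₃M₁₃ - a₁₄M₁₄

M₁₁ = det[[-5, 0, 3]; [-2, 1, 4]; [1, 0, 1]]
  = (-5)·((1)(1) - (4)(0)) - (0)·((-2)(1) - (4)(1)) + (3)·((-2)(0) - (1)(1))
  = (-5)(1) - (0)(-6) + (3)(-1)
  = -8
M₁₂ = det[[-5, 0, 3]; [5, 1, 4]; [-2, 0, 1]]
  = (-5)·((1)(1) - (4)(0)) - (0)·((5)(1) - (4)(-2)) + (3)·((5)(0) - (1)(-2))
  = (-5)(1) - (0)(13) + (3)(2)
  = 1
M₁₃ = det[[-5, -5, 3]; [5, -2, 4]; [-2, 1, 1]]
  = (-5)·((-2)(1) - (4)(1)) - (-5)·((5)(1) - (4)(-2)) + (3)·((5)(1) - (-2)(-2))
  = (-5)(-6) - (-5)(13) + (3)(1)
  = 98
M₁₄ = det[[-5, -5, 0]; [5, -2, 1]; [-2, 1, 0]]
  = (-5)·((-2)(0) - (1)(1)) - (-5)·((5)(0) - (1)(-2)) + (0)·((5)(1) - (-2)(-2))
  = (-5)(-1) - (-5)(2) + (0)(1)
  = 15

det(A) = (0)(-8) - (-1)(1) + (2)(98) - (-2)(15) = 227

det(A) = 227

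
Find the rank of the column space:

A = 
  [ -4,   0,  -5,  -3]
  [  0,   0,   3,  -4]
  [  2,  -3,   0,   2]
Row reduce:
R3 → R3 + (1/2)·R1
Swap R2 ↔ R3
REF = 
  [  -4,    0,   -5,   -3]
  [   0,   -3, -5/2,  1/2]
  [   0,    0,    3,   -4]
Pivot columns: 1, 2, 3 → 3 pivots.
dim(Col(A)) = number of pivot columns = 3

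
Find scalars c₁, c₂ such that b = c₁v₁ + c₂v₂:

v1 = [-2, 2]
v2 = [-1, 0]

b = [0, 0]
c1 = 0, c2 = 0

b = 0·v1 + 0·v2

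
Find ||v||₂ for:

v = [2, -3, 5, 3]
6.856

||v||₂ = √((2)² + (-3)² + (5)² + (3)²) = √47 = 6.856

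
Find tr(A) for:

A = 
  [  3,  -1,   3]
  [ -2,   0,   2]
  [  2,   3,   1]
4

tr(A) = 3 + 0 + 1 = 4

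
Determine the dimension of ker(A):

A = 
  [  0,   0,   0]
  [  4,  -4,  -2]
nullity(A) = 2

Row reduce:
Swap R1 ↔ R2
REF = 
  [  4,  -4,  -2]
  [  0,   0,   0]
Pivot columns: 1 → 1 pivot.
rank(A) = 1, so nullity(A) = 3 - 1 = 2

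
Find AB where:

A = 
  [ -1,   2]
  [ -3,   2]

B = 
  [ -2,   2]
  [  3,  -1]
A is 2×2 and B is 2×2, so AB is 2×2. Each entry is (row of A)·(column of B):
AB[1,1] = (-1)(-2) + (2)(3) = 8
AB[1,2] = (-1)(2) + (2)(-1) = -4
AB[2,1] = (-3)(-2) + (2)(3) = 12
AB[2,2] = (-3)(2) + (2)(-1) = -8

AB = 
  [  8,  -4]
  [ 12,  -8]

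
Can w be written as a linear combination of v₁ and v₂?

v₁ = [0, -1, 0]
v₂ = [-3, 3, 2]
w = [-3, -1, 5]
No

Form the augmented matrix and row-reduce:
[v₁|v₂|w] = 
  [  0,  -3,  -3]
  [ -1,   3,  -1]
  [  0,   2,   5]
Swap R1 ↔ R2
R3 → R3 + (2/3)·R2
REF = 
  [ -1,   3,  -1]
  [  0,  -3,  -3]
  [  0,   0,   3]

Row 3 reads [0 0 | 3], i.e. 0 = 3, so the system is inconsistent and w ∉ span{v₁, v₂}.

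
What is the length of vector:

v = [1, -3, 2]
3.742

||v||₂ = √((1)² + (-3)² + (2)²) = √14 = 3.742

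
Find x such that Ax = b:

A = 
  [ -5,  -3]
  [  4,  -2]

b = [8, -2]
x = [-1, -1]

Row reduce the augmented matrix [A|b]:
R2 → R2 + (4/5)·R1
REF = 
  [   -5,    -3,     8]
  [    0, -22/5,  22/5]

Back-substitution:
x₂ = (22/5) / (-22/5) = -1
x₁ = (8 - (-3)(-1)) / (-5) = -1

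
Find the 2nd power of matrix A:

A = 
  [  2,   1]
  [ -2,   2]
A² = A·A:
A²[1,1] = (2)(2) + (1)(-2) = 2
A²[1,2] = (2)(1) + (1)(2) = 4
A²[2,1] = (-2)(2) + (2)(-2) = -8
A²[2,2] = (-2)(1) + (2)(2) = 2
A² = 
  [  2,   4]
  [ -8,   2]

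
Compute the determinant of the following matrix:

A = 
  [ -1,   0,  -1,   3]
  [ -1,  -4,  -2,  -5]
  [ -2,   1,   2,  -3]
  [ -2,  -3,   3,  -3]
Cofactor expansion along row 1: det(A) = a₁₁M₁₁ - a₁₂M₁₂ + a₁₃M₁₃ - a₁₄M₁₄

M₁₁ = det[[-4, -2, -5]; [1, 2, -3]; [-3, 3, -3]]
  = (-4)·((2)(-3) - (-3)(3)) - (-2)·((1)(-3) - (-3)(-3)) + (-5)·((1)(3) - (2)(-3))
  = (-4)(3) - (-2)(-12) + (-5)(9)
  = -81
M₁₂ = det[[-1, -2, -5]; [-2, 2, -3]; [-2, 3, -3]]
  = (-1)·((2)(-3) - (-3)(3)) - (-2)·((-2)(-3) - (-3)(-2)) + (-5)·((-2)(3) - (2)(-2))
  = (-1)(3) - (-2)(0) + (-5)(-2)
  = 7
M₁₃ = det[[-1, -4, -5]; [-2, 1, -3]; [-2, -3, -3]]
  = (-1)·((1)(-3) - (-3)(-3)) - (-4)·((-2)(-3) - (-3)(-2)) + (-5)·((-2)(-3) - (1)(-2))
  = (-1)(-12) - (-4)(0) + (-5)(8)
  = -28
M₁₄ = det[[-1, -4, -2]; [-2, 1, 2]; [-2, -3, 3]]
  = (-1)·((1)(3) - (2)(-3)) - (-4)·((-2)(3) - (2)(-2)) + (-2)·((-2)(-3) - (1)(-2))
  = (-1)(9) - (-4)(-2) + (-2)(8)
  = -33

det(A) = (-1)(-81) - (0)(7) + (-1)(-28) - (3)(-33) = 208

det(A) = 208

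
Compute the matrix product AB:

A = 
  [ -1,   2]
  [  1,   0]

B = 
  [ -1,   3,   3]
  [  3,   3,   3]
AB = 
  [  7,   3,   3]
  [ -1,   3,   3]

A is 2×2 and B is 2×3, so AB is 2×3. Each entry is (row of A)·(column of B):
AB[1,1] = (-1)(-1) + (2)(3) = 7
AB[1,2] = (-1)(3) + (2)(3) = 3
AB[1,3] = (-1)(3) + (2)(3) = 3
AB[2,1] = (1)(-1) + (0)(3) = -1
AB[2,2] = (1)(3) + (0)(3) = 3
AB[2,3] = (1)(3) + (0)(3) = 3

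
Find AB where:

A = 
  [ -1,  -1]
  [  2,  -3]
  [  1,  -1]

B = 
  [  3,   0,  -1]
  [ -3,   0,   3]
A is 3×2 and B is 2×3, so AB is 3×3. Each entry is (row of A)·(column of B):
AB[1,1] = (-1)(3) + (-1)(-3) = 0
AB[1,2] = (-1)(0) + (-1)(0) = 0
AB[1,3] = (-1)(-1) + (-1)(3) = -2
AB[2,1] = (2)(3) + (-3)(-3) = 15
AB[2,2] = (2)(0) + (-3)(0) = 0
AB[2,3] = (2)(-1) + (-3)(3) = -11
AB[3,1] = (1)(3) + (-1)(-3) = 6
AB[3,2] = (1)(0) + (-1)(0) = 0
AB[3,3] = (1)(-1) + (-1)(3) = -4

AB = 
  [  0,   0,  -2]
  [ 15,   0, -11]
  [  6,   0,  -4]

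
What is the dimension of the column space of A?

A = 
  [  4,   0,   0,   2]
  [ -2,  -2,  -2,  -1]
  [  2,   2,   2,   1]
dim(Col(A)) = 2

Row reduce:
R2 → R2 + (1/2)·R1
R3 → R3 - (1/2)·R1
R3 → R3 + (1)·R2
REF = 
  [  4,   0,   0,   2]
  [  0,  -2,  -2,   0]
  [  0,   0,   0,   0]
Pivot columns: 1, 2 → 2 pivots.
dim(Col(A)) = number of pivot columns = 2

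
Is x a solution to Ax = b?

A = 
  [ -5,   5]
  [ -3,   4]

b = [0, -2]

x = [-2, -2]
Yes

Ax = [0, -2] = b ✓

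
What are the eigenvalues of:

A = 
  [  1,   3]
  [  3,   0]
λ = (1 + √37)/2, (1 - √37)/2  (≈ 3.541, -2.541)

tr(A) = 1, det(A) = -9
Characteristic polynomial: λ² - tr(A)λ + det(A) = λ² - λ - 9
λ² - λ - 9 = 0  ⇒  λ = (1 ± √((-1)² - 4·(-9)))/2 = (1 ± √(37))/2
  = (1 + √37)/2,  (1 - √37)/2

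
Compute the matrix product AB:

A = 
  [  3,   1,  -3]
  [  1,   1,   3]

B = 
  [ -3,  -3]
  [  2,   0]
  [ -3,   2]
A is 2×3 and B is 3×2, so AB is 2×2. Each entry is (row of A)·(column of B):
AB[1,1] = (3)(-3) + (1)(2) + (-3)(-3) = 2
AB[1,2] = (3)(-3) + (1)(0) + (-3)(2) = -15
AB[2,1] = (1)(-3) + (1)(2) + (3)(-3) = -10
AB[2,2] = (1)(-3) + (1)(0) + (3)(2) = 3

AB = 
  [  2, -15]
  [-10,   3]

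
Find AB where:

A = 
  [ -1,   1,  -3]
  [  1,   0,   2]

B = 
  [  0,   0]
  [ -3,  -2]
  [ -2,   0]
A is 2×3 and B is 3×2, so AB is 2×2. Each entry is (row of A)·(column of B):
AB[1,1] = (-1)(0) + (1)(-3) + (-3)(-2) = 3
AB[1,2] = (-1)(0) + (1)(-2) + (-3)(0) = -2
AB[2,1] = (1)(0) + (0)(-3) + (2)(-2) = -4
AB[2,2] = (1)(0) + (0)(-2) + (2)(0) = 0

AB = 
  [  3,  -2]
  [ -4,   0]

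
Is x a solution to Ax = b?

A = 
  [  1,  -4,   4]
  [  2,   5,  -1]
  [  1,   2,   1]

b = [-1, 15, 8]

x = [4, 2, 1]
No

Ax = [0, 17, 9] ≠ b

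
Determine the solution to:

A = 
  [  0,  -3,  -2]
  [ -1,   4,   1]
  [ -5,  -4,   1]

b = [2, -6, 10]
Row reduce the augmented matrix [A|b]:
Swap R1 ↔ R2
R3 → R3 - (5)·R1
R3 → R3 - (8)·R2
REF = 
  [ -1,   4,   1,  -6]
  [  0,  -3,  -2,   2]
  [  0,   0,  12,  24]

Back-substitution:
x₃ = 24 / 12 = 2
x₂ = (2 - (-2)(2)) / (-3) = -2
x₁ = (-6 - (4)(-2) - (1)(2)) / (-1) = 0

x = [0, -2, 2]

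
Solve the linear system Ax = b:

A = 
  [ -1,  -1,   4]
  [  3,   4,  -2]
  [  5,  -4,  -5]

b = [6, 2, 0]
Row reduce the augmented matrix [A|b]:
R2 → R2 + (3)·R1
R3 → R3 + (5)·R1
R3 → R3 + (9)·R2
REF = 
  [ -1,  -1,   4,   6]
  [  0,   1,  10,  20]
  [  0,   0, 105, 210]

Back-substitution:
x₃ = 210 / 105 = 2
x₂ = (20 - (10)(2)) / 1 = 0
x₁ = (6 - (-1)(0) - (4)(2)) / (-1) = 2

x = [2, 0, 2]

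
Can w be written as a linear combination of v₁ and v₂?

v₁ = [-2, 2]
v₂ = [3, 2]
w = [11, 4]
Yes

Form the augmented matrix and row-reduce:
[v₁|v₂|w] = 
  [ -2,   3,  11]
  [  2,   2,   4]
R2 → R2 + (1)·R1
REF = 
  [ -2,   3,  11]
  [  0,   5,  15]

No row of the form [0 0 | nonzero], so the system is consistent. Back-substitution gives c₁ = -1, c₂ = 3: w = (-1)·v₁ + (3)·v₂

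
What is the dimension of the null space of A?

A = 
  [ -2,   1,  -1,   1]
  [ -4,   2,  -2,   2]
nullity(A) = 3

Row reduce:
R2 → R2 - (2)·R1
REF = 
  [ -2,   1,  -1,   1]
  [  0,   0,   0,   0]
Pivot columns: 1 → 1 pivot.
rank(A) = 1, so nullity(A) = 4 - 1 = 3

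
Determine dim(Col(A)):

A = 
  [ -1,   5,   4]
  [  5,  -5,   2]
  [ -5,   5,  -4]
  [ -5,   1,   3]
dim(Col(A)) = 3

Row reduce:
R2 → R2 + (5)·R1
R3 → R3 - (5)·R1
R4 → R4 - (5)·R1
R3 → R3 + (1)·R2
R4 → R4 + (6/5)·R2
R4 → R4 + (47/10)·R3
REF = 
  [ -1,   5,   4]
  [  0,  20,  22]
  [  0,   0,  -2]
  [  0,   0,   0]
Pivot columns: 1, 2, 3 → 3 pivots.
dim(Col(A)) = number of pivot columns = 3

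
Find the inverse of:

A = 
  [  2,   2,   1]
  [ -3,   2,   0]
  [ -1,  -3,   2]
det(A) = (2)·((2)(2) - (0)(-3)) - (2)·((-3)(2) - (0)(-1)) + (1)·((-3)(-3) - (2)(-1))
  = (2)(4) - (2)(-6) + (1)(11)
  = 31
det(A) = 31 ≠ 0, so A is invertible.

Cofactors Cᵢⱼ = (-1)ⁱ⁺ʲ·Mᵢⱼ:
C = 
  [  4,   6,  11]
  [ -7,   5,   4]
  [ -2,  -3,  10]

adj(A) = Cᵀ:
adj(A) = 
  [  4,  -7,  -2]
  [  6,   5,  -3]
  [ 11,   4,  10]

A⁻¹ = (1/31) · adj(A):
A⁻¹ = 
  [ 4/31, -7/31, -2/31]
  [ 6/31,  5/31, -3/31]
  [11/31,  4/31, 10/31]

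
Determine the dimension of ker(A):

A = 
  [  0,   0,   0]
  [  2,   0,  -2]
nullity(A) = 2

Row reduce:
Swap R1 ↔ R2
REF = 
  [  2,   0,  -2]
  [  0,   0,   0]
Pivot columns: 1 → 1 pivot.
rank(A) = 1, so nullity(A) = 3 - 1 = 2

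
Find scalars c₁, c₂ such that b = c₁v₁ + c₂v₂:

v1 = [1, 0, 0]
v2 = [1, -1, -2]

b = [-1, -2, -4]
c1 = -3, c2 = 2

b = -3·v1 + 2·v2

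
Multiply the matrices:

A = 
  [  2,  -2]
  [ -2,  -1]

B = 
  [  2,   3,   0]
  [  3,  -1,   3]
AB = 
  [ -2,   8,  -6]
  [ -7,  -5,  -3]

A is 2×2 and B is 2×3, so AB is 2×3. Each entry is (row of A)·(column of B):
AB[1,1] = (2)(2) + (-2)(3) = -2
AB[1,2] = (2)(3) + (-2)(-1) = 8
AB[1,3] = (2)(0) + (-2)(3) = -6
AB[2,1] = (-2)(2) + (-1)(3) = -7
AB[2,2] = (-2)(3) + (-1)(-1) = -5
AB[2,3] = (-2)(0) + (-1)(3) = -3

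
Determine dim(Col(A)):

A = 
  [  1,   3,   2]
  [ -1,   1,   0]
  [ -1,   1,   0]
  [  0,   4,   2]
Row reduce:
R2 → R2 + (1)·R1
R3 → R3 + (1)·R1
R3 → R3 - (1)·R2
R4 → R4 - (1)·R2
REF = 
  [  1,   3,   2]
  [  0,   4,   2]
  [  0,   0,   0]
  [  0,   0,   0]
Pivot columns: 1, 2 → 2 pivots.
dim(Col(A)) = number of pivot columns = 2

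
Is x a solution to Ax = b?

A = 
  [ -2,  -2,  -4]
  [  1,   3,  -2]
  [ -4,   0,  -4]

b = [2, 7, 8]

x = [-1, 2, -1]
Yes

Ax = [2, 7, 8] = b ✓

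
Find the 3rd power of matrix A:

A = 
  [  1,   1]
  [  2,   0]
A^3 = 
  [  5,   3]
  [  6,   2]

A² = A·A:
A²[1,1] = (1)(1) + (1)(2) = 3
A²[1,2] = (1)(1) + (1)(0) = 1
A²[2,1] = (2)(1) + (0)(2) = 2
A²[2,2] = (2)(1) + (0)(0) = 2
A² = 
  [  3,   1]
  [  2,   2]

A^3 = A^2·A:
A^3[1,1] = (3)(1) + (1)(2) = 5
A^3[1,2] = (3)(1) + (1)(0) = 3
A^3[2,1] = (2)(1) + (2)(2) = 6
A^3[2,2] = (2)(1) + (2)(0) = 2
A^3 = 
  [  5,   3]
  [  6,   2]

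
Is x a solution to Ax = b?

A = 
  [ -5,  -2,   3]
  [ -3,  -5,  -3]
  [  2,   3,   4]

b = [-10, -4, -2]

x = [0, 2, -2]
Yes

Ax = [-10, -4, -2] = b ✓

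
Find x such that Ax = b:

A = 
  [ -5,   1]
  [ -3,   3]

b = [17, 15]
x = [-3, 2]

Row reduce the augmented matrix [A|b]:
R2 → R2 - (3/5)·R1
REF = 
  [  -5,    1,   17]
  [   0, 12/5, 24/5]

Back-substitution:
x₂ = (24/5) / (12/5) = 2
x₁ = (17 - (1)(2)) / (-5) = -3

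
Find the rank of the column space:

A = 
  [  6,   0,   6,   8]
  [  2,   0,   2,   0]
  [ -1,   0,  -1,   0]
Row reduce:
R2 → R2 - (1/3)·R1
R3 → R3 + (1/6)·R1
R3 → R3 + (1/2)·R2
REF = 
  [   6,    0,    6,    8]
  [   0,    0,    0, -8/3]
  [   0,    0,    0,    0]
Pivot columns: 1, 4 → 2 pivots.
dim(Col(A)) = number of pivot columns = 2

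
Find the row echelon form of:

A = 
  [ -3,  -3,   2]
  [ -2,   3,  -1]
Row operations:
R2 → R2 - (2/3)·R1

Resulting echelon form:
REF = 
  [  -3,   -3,    2]
  [   0,    5, -7/3]

Rank = 2 (number of non-zero pivot rows).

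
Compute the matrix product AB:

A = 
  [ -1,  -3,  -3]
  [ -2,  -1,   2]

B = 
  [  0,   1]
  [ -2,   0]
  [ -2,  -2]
AB = 
  [ 12,   5]
  [ -2,  -6]

A is 2×3 and B is 3×2, so AB is 2×2. Each entry is (row of A)·(column of B):
AB[1,1] = (-1)(0) + (-3)(-2) + (-3)(-2) = 12
AB[1,2] = (-1)(1) + (-3)(0) + (-3)(-2) = 5
AB[2,1] = (-2)(0) + (-1)(-2) + (2)(-2) = -2
AB[2,2] = (-2)(1) + (-1)(0) + (2)(-2) = -6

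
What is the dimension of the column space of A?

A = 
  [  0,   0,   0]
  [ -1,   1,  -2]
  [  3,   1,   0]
Row reduce:
Swap R1 ↔ R2
R3 → R3 + (3)·R1
Swap R2 ↔ R3
REF = 
  [ -1,   1,  -2]
  [  0,   4,  -6]
  [  0,   0,   0]
Pivot columns: 1, 2 → 2 pivots.
dim(Col(A)) = number of pivot columns = 2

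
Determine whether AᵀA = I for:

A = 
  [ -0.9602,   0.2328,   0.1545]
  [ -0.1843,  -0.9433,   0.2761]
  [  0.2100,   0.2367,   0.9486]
Yes

AᵀA = 
  [  1.0001,   0,   0]
  [  0,   1,   0.0001]
  [  0,   0.0001,   0.9999]
≈ I (equal to I up to the 4-dp rounding of the entries)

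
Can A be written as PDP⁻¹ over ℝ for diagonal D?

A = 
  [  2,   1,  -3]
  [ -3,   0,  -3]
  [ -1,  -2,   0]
No

Characteristic polynomial: det(λI - A) = λ³ - 2λ² - 6λ + 27
Testing integer divisors of the constant term: p(-3) = 0, so (λ + 3) is a factor:
p(λ) = (λ + 3)(λ² - 5λ + 9)
λ² - 5λ + 9 = 0  ⇒  λ = (5 ± √((-5)² - 4·(9)))/2 = (5 ± √(-11))/2
  = (5 + i√11)/2,  (5 - i√11)/2
Eigenvalues: -3, (5 + i√11)/2, (5 - i√11)/2  (≈ -3, 2.5 + 1.658i, 2.5 - 1.658i)
Has complex eigenvalues (not diagonalizable over ℝ).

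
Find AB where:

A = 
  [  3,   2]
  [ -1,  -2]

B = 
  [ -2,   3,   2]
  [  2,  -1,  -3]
A is 2×2 and B is 2×3, so AB is 2×3. Each entry is (row of A)·(column of B):
AB[1,1] = (3)(-2) + (2)(2) = -2
AB[1,2] = (3)(3) + (2)(-1) = 7
AB[1,3] = (3)(2) + (2)(-3) = 0
AB[2,1] = (-1)(-2) + (-2)(2) = -2
AB[2,2] = (-1)(3) + (-2)(-1) = -1
AB[2,3] = (-1)(2) + (-2)(-3) = 4

AB = 
  [ -2,   7,   0]
  [ -2,  -1,   4]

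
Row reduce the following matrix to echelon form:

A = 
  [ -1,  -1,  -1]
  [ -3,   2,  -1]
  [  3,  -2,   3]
Row operations:
R2 → R2 - (3)·R1
R3 → R3 + (3)·R1
R3 → R3 + (1)·R2

Resulting echelon form:
REF = 
  [ -1,  -1,  -1]
  [  0,   5,   2]
  [  0,   0,   2]

Rank = 3 (number of non-zero pivot rows).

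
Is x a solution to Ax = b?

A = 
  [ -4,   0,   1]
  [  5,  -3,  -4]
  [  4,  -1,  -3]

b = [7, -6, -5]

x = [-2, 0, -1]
Yes

Ax = [7, -6, -5] = b ✓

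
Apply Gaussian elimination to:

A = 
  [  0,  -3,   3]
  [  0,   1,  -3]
Row operations:
R2 → R2 + (1/3)·R1

Resulting echelon form:
REF = 
  [  0,  -3,   3]
  [  0,   0,  -2]

Rank = 2 (number of non-zero pivot rows).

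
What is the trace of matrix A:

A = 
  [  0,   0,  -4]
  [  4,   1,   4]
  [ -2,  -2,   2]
3

tr(A) = 0 + 1 + 2 = 3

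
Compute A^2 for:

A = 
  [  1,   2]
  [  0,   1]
A² = A·A:
A²[1,1] = (1)(1) + (2)(0) = 1
A²[1,2] = (1)(2) + (2)(1) = 4
A²[2,1] = (0)(1) + (1)(0) = 0
A²[2,2] = (0)(2) + (1)(1) = 1
A² = 
  [  1,   4]
  [  0,   1]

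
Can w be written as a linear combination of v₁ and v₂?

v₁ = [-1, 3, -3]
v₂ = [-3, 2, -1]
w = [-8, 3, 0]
Yes

Form the augmented matrix and row-reduce:
[v₁|v₂|w] = 
  [ -1,  -3,  -8]
  [  3,   2,   3]
  [ -3,  -1,   0]
R2 → R2 + (3)·R1
R3 → R3 - (3)·R1
R3 → R3 + (8/7)·R2
REF = 
  [ -1,  -3,  -8]
  [  0,  -7, -21]
  [  0,   0,   0]

No row of the form [0 0 | nonzero], so the system is consistent. Back-substitution gives c₁ = -1, c₂ = 3: w = (-1)·v₁ + (3)·v₂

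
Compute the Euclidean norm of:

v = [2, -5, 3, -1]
6.245

||v||₂ = √((2)² + (-5)² + (3)² + (-1)²) = √39 = 6.245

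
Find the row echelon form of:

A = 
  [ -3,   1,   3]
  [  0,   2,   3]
Row operations:
No row operations needed (already in echelon form).

Resulting echelon form:
REF = 
  [ -3,   1,   3]
  [  0,   2,   3]

Rank = 2 (number of non-zero pivot rows).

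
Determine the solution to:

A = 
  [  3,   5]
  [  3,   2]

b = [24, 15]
Row reduce the augmented matrix [A|b]:
R2 → R2 - (1)·R1
REF = 
  [  3,   5,  24]
  [  0,  -3,  -9]

Back-substitution:
x₂ = (-9) / (-3) = 3
x₁ = (24 - (5)(3)) / 3 = 3

x = [3, 3]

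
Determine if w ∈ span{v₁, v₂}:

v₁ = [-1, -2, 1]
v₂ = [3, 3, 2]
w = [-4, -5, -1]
Yes

Form the augmented matrix and row-reduce:
[v₁|v₂|w] = 
  [ -1,   3,  -4]
  [ -2,   3,  -5]
  [  1,   2,  -1]
R2 → R2 - (2)·R1
R3 → R3 + (1)·R1
R3 → R3 + (5/3)·R2
REF = 
  [ -1,   3,  -4]
  [  0,  -3,   3]
  [  0,   0,   0]

No row of the form [0 0 | nonzero], so the system is consistent. Back-substitution gives c₁ = 1, c₂ = -1: w = (1)·v₁ + (-1)·v₂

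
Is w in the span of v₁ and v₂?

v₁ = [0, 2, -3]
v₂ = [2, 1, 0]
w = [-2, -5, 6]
Yes

Form the augmented matrix and row-reduce:
[v₁|v₂|w] = 
  [  0,   2,  -2]
  [  2,   1,  -5]
  [ -3,   0,   6]
Swap R1 ↔ R2
R3 → R3 + (3/2)·R1
R3 → R3 - (3/4)·R2
REF = 
  [  2,   1,  -5]
  [  0,   2,  -2]
  [  0,   0,   0]

No row of the form [0 0 | nonzero], so the system is consistent. Back-substitution gives c₁ = -2, c₂ = -1: w = (-2)·v₁ + (-1)·v₂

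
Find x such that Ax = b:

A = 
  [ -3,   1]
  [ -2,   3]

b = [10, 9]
Row reduce the augmented matrix [A|b]:
R2 → R2 - (2/3)·R1
REF = 
  [ -3,   1,  10]
  [  0, 7/3, 7/3]

Back-substitution:
x₂ = (7/3) / (7/3) = 1
x₁ = (10 - (1)(1)) / (-3) = -3

x = [-3, 1]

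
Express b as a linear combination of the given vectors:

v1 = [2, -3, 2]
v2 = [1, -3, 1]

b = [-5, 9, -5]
c1 = -2, c2 = -1

b = -2·v1 + -1·v2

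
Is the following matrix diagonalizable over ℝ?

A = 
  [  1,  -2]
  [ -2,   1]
Yes

tr(A) = 2, det(A) = -3
Characteristic polynomial: λ² - tr(A)λ + det(A) = λ² - 2λ - 3
λ² - 2λ - 3 = (λ + 1)(λ - 3)
Eigenvalues: 3, -1
λ=-1: alg. mult. = 1, geom. mult. = 2 - rank(A - (-1)I) = 2 - 1 = 1
λ=3: alg. mult. = 1, geom. mult. = 2 - rank(A - (3)I) = 2 - 1 = 1
Sum of geometric multiplicities equals n, so A has n independent eigenvectors.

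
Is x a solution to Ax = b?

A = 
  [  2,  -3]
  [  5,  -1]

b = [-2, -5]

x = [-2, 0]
No

Ax = [-4, -10] ≠ b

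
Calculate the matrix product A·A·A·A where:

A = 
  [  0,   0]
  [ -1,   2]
A^4 = 
  [  0,   0]
  [ -8,  16]

A² = A·A:
A²[1,1] = (0)(0) + (0)(-1) = 0
A²[1,2] = (0)(0) + (0)(2) = 0
A²[2,1] = (-1)(0) + (2)(-1) = -2
A²[2,2] = (-1)(0) + (2)(2) = 4
A² = 
  [  0,   0]
  [ -2,   4]

A^3 = A^2·A:
A^3[1,1] = (0)(0) + (0)(-1) = 0
A^3[1,2] = (0)(0) + (0)(2) = 0
A^3[2,1] = (-2)(0) + (4)(-1) = -4
A^3[2,2] = (-2)(0) + (4)(2) = 8
A^3 = 
  [  0,   0]
  [ -4,   8]

A^4 = A^3·A:
A^4[1,1] = (0)(0) + (0)(-1) = 0
A^4[1,2] = (0)(0) + (0)(2) = 0
A^4[2,1] = (-4)(0) + (8)(-1) = -8
A^4[2,2] = (-4)(0) + (8)(2) = 16
A^4 = 
  [  0,   0]
  [ -8,  16]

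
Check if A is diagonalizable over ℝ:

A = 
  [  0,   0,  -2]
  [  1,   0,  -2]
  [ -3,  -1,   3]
Yes

Characteristic polynomial: det(λI - A) = λ³ - 3λ² - 8λ - 2
By the rational root theorem any rational root is an integer dividing 2; none of those is a root, so p(λ) has no rational roots and hence (being an irreducible cubic) no repeated roots.
Discriminant of the cubic: Δ = 1436
Δ > 0 ⇒ three distinct real eigenvalues: λ ≈ -1.484, -0.2828, 4.766
Three distinct real eigenvalues, so A has 3 independent eigenvectors.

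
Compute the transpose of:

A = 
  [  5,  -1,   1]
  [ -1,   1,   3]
Aᵀ = 
  [  5,  -1]
  [ -1,   1]
  [  1,   3]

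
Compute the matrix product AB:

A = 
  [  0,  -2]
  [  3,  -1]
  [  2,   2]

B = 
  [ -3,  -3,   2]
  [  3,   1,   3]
AB = 
  [ -6,  -2,  -6]
  [-12, -10,   3]
  [  0,  -4,  10]

A is 3×2 and B is 2×3, so AB is 3×3. Each entry is (row of A)·(column of B):
AB[1,1] = (0)(-3) + (-2)(3) = -6
AB[1,2] = (0)(-3) + (-2)(1) = -2
AB[1,3] = (0)(2) + (-2)(3) = -6
AB[2,1] = (3)(-3) + (-1)(3) = -12
AB[2,2] = (3)(-3) + (-1)(1) = -10
AB[2,3] = (3)(2) + (-1)(3) = 3
AB[3,1] = (2)(-3) + (2)(3) = 0
AB[3,2] = (2)(-3) + (2)(1) = -4
AB[3,3] = (2)(2) + (2)(3) = 10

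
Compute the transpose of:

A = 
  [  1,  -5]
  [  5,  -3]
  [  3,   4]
Aᵀ = 
  [  1,   5,   3]
  [ -5,  -3,   4]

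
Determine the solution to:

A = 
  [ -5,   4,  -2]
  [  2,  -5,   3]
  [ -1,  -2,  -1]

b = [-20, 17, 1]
Row reduce the augmented matrix [A|b]:
R2 → R2 + (2/5)·R1
R3 → R3 - (1/5)·R1
R3 → R3 - (14/17)·R2
REF = 
  [    -5,      4,     -2,    -20]
  [     0,  -17/5,   11/5,      9]
  [     0,      0, -41/17, -41/17]

Back-substitution:
x₃ = (-41/17) / (-41/17) = 1
x₂ = (9 - (11/5)(1)) / (-17/5) = -2
x₁ = (-20 - (4)(-2) - (-2)(1)) / (-5) = 2

x = [2, -2, 1]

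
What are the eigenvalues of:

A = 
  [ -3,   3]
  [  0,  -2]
tr(A) = -5, det(A) = 6
Characteristic polynomial: λ² - tr(A)λ + det(A) = λ² + 5λ + 6
λ² + 5λ + 6 = (λ + 3)(λ + 2)

λ = -2, -3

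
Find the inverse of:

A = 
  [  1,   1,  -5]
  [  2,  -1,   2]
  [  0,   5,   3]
det(A) = (1)·((-1)(3) - (2)(5)) - (1)·((2)(3) - (2)(0)) + (-5)·((2)(5) - (-1)(0))
  = (1)(-13) - (1)(6) + (-5)(10)
  = -69
det(A) = -69 ≠ 0, so A is invertible.

Cofactors Cᵢⱼ = (-1)ⁱ⁺ʲ·Mᵢⱼ:
C = 
  [-13,  -6,  10]
  [-28,   3,  -5]
  [ -3, -12,  -3]

adj(A) = Cᵀ:
adj(A) = 
  [-13, -28,  -3]
  [ -6,   3, -12]
  [ 10,  -5,  -3]

A⁻¹ = (-1/69) · adj(A):
A⁻¹ = 
  [ 13/69,  28/69,   1/23]
  [  2/23,  -1/23,   4/23]
  [-10/69,   5/69,   1/23]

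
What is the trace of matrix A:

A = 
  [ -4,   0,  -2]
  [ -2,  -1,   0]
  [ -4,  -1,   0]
-5

tr(A) = -4 + -1 + 0 = -5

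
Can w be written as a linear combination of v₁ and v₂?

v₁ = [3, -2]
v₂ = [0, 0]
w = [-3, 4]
No

Form the augmented matrix and row-reduce:
[v₁|v₂|w] = 
  [  3,   0,  -3]
  [ -2,   0,   4]
R2 → R2 + (2/3)·R1
REF = 
  [  3,   0,  -3]
  [  0,   0,   2]

Row 2 reads [0 0 | 2], i.e. 0 = 2, so the system is inconsistent and w ∉ span{v₁, v₂}.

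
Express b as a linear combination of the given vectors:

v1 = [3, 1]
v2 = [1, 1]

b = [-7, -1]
c1 = -3, c2 = 2

b = -3·v1 + 2·v2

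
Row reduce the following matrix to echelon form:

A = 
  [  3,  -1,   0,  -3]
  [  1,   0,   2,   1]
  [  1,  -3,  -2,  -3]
Row operations:
R2 → R2 - (1/3)·R1
R3 → R3 - (1/3)·R1
R3 → R3 + (8)·R2

Resulting echelon form:
REF = 
  [  3,  -1,   0,  -3]
  [  0, 1/3,   2,   2]
  [  0,   0,  14,  14]

Rank = 3 (number of non-zero pivot rows).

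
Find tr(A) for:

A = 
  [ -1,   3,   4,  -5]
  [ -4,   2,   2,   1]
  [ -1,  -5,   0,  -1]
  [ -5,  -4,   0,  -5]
-4

tr(A) = -1 + 2 + 0 + -5 = -4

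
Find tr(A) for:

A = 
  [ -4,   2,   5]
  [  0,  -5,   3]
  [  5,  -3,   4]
-5

tr(A) = -4 + -5 + 4 = -5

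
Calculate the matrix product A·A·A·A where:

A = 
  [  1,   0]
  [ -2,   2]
A^4 = 
  [  1,   0]
  [-30,  16]

A² = A·A:
A²[1,1] = (1)(1) + (0)(-2) = 1
A²[1,2] = (1)(0) + (0)(2) = 0
A²[2,1] = (-2)(1) + (2)(-2) = -6
A²[2,2] = (-2)(0) + (2)(2) = 4
A² = 
  [  1,   0]
  [ -6,   4]

A^3 = A^2·A:
A^3[1,1] = (1)(1) + (0)(-2) = 1
A^3[1,2] = (1)(0) + (0)(2) = 0
A^3[2,1] = (-6)(1) + (4)(-2) = -14
A^3[2,2] = (-6)(0) + (4)(2) = 8
A^3 = 
  [  1,   0]
  [-14,   8]

A^4 = A^3·A:
A^4[1,1] = (1)(1) + (0)(-2) = 1
A^4[1,2] = (1)(0) + (0)(2) = 0
A^4[2,1] = (-14)(1) + (8)(-2) = -30
A^4[2,2] = (-14)(0) + (8)(2) = 16
A^4 = 
  [  1,   0]
  [-30,  16]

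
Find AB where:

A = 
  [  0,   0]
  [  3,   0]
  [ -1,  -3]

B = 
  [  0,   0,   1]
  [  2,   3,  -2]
AB = 
  [  0,   0,   0]
  [  0,   0,   3]
  [ -6,  -9,   5]

A is 3×2 and B is 2×3, so AB is 3×3. Each entry is (row of A)·(column of B):
AB[1,1] = (0)(0) + (0)(2) = 0
AB[1,2] = (0)(0) + (0)(3) = 0
AB[1,3] = (0)(1) + (0)(-2) = 0
AB[2,1] = (3)(0) + (0)(2) = 0
AB[2,2] = (3)(0) + (0)(3) = 0
AB[2,3] = (3)(1) + (0)(-2) = 3
AB[3,1] = (-1)(0) + (-3)(2) = -6
AB[3,2] = (-1)(0) + (-3)(3) = -9
AB[3,3] = (-1)(1) + (-3)(-2) = 5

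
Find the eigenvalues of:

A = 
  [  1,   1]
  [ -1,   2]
λ = (3 + i√3)/2, (3 - i√3)/2  (≈ 1.5 + 0.866i, 1.5 - 0.866i)

tr(A) = 3, det(A) = 3
Characteristic polynomial: λ² - tr(A)λ + det(A) = λ² - 3λ + 3
λ² - 3λ + 3 = 0  ⇒  λ = (3 ± √((-3)² - 4·(3)))/2 = (3 ± √(-3))/2
  = (3 + i√3)/2,  (3 - i√3)/2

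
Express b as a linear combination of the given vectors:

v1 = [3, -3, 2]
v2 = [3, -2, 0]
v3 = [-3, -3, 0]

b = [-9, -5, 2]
c1 = 1, c2 = -2, c3 = 2

b = 1·v1 + -2·v2 + 2·v3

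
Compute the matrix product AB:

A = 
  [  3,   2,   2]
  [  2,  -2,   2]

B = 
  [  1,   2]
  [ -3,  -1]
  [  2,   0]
AB = 
  [  1,   4]
  [ 12,   6]

A is 2×3 and B is 3×2, so AB is 2×2. Each entry is (row of A)·(column of B):
AB[1,1] = (3)(1) + (2)(-3) + (2)(2) = 1
AB[1,2] = (3)(2) + (2)(-1) + (2)(0) = 4
AB[2,1] = (2)(1) + (-2)(-3) + (2)(2) = 12
AB[2,2] = (2)(2) + (-2)(-1) + (2)(0) = 6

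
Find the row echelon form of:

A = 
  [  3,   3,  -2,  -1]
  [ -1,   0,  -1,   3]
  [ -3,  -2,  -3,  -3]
Row operations:
R2 → R2 + (1/3)·R1
R3 → R3 + (1)·R1
R3 → R3 - (1)·R2

Resulting echelon form:
REF = 
  [    3,     3,    -2,    -1]
  [    0,     1,  -5/3,   8/3]
  [    0,     0, -10/3, -20/3]

Rank = 3 (number of non-zero pivot rows).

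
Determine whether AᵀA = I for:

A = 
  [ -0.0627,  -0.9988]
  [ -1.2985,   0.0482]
No

AᵀA = 
  [  1.6900,   0]
  [  0,   0.9999]
≠ I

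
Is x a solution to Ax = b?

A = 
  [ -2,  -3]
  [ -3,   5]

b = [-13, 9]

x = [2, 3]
Yes

Ax = [-13, 9] = b ✓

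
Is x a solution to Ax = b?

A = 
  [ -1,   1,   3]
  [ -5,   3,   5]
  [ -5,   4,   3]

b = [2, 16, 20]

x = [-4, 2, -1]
No

Ax = [3, 21, 25] ≠ b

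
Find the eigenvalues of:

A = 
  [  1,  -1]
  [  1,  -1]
λ = 0, 0

tr(A) = 0, det(A) = 0
Characteristic polynomial: λ² - tr(A)λ + det(A) = λ²
λ² = λ²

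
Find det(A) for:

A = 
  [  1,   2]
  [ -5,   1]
For a 2×2 matrix, det = ad - bc = (1)(1) - (2)(-5) = 11

det(A) = 11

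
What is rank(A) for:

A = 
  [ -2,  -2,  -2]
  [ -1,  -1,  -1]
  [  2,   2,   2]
Row reduce:
R2 → R2 - (1/2)·R1
R3 → R3 + (1)·R1
REF = 
  [ -2,  -2,  -2]
  [  0,   0,   0]
  [  0,   0,   0]
Pivot columns: 1 → 1 pivot.

rank(A) = 1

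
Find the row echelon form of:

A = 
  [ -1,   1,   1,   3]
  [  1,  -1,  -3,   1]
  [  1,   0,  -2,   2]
Row operations:
R2 → R2 + (1)·R1
R3 → R3 + (1)·R1
Swap R2 ↔ R3

Resulting echelon form:
REF = 
  [ -1,   1,   1,   3]
  [  0,   1,  -1,   5]
  [  0,   0,  -2,   4]

Rank = 3 (number of non-zero pivot rows).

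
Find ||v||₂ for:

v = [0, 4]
4

||v||₂ = √((0)² + (4)²) = √16 = 4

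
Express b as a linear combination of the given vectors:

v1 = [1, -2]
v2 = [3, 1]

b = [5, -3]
c1 = 2, c2 = 1

b = 2·v1 + 1·v2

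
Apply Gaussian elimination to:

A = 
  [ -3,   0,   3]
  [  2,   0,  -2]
Row operations:
R2 → R2 + (2/3)·R1

Resulting echelon form:
REF = 
  [ -3,   0,   3]
  [  0,   0,   0]

Rank = 1 (number of non-zero pivot rows).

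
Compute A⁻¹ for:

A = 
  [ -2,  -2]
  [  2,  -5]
det(A) = (-2)(-5) - (-2)(2) = 14
For a 2×2 matrix, A⁻¹ = (1/det(A)) · [[d, -b], [-c, a]]
    = (1/14) · [[-5, 2], [-2, -2]]

A⁻¹ = 
  [-5/14,   1/7]
  [ -1/7,  -1/7]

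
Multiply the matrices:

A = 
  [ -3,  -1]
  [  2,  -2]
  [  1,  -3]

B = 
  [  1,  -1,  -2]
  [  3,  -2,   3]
AB = 
  [ -6,   5,   3]
  [ -4,   2, -10]
  [ -8,   5, -11]

A is 3×2 and B is 2×3, so AB is 3×3. Each entry is (row of A)·(column of B):
AB[1,1] = (-3)(1) + (-1)(3) = -6
AB[1,2] = (-3)(-1) + (-1)(-2) = 5
AB[1,3] = (-3)(-2) + (-1)(3) = 3
AB[2,1] = (2)(1) + (-2)(3) = -4
AB[2,2] = (2)(-1) + (-2)(-2) = 2
AB[2,3] = (2)(-2) + (-2)(3) = -10
AB[3,1] = (1)(1) + (-3)(3) = -8
AB[3,2] = (1)(-1) + (-3)(-2) = 5
AB[3,3] = (1)(-2) + (-3)(3) = -11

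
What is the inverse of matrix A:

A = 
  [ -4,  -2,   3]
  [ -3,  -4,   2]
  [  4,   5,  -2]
det(A) = (-4)·((-4)(-2) - (2)(5)) - (-2)·((-3)(-2) - (2)(4)) + (3)·((-3)(5) - (-4)(4))
  = (-4)(-2) - (-2)(-2) + (3)(1)
  = 7
det(A) = 7 ≠ 0, so A is invertible.

Cofactors Cᵢⱼ = (-1)ⁱ⁺ʲ·Mᵢⱼ:
C = 
  [ -2,   2,   1]
  [ 11,  -4,  12]
  [  8,  -1,  10]

adj(A) = Cᵀ:
adj(A) = 
  [ -2,  11,   8]
  [  2,  -4,  -1]
  [  1,  12,  10]

A⁻¹ = (1/7) · adj(A):
A⁻¹ = 
  [-2/7, 11/7,  8/7]
  [ 2/7, -4/7, -1/7]
  [ 1/7, 12/7, 10/7]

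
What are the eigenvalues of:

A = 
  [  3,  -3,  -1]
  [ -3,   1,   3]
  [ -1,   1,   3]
Characteristic polynomial: det(λI - A) = λ³ - 7λ² + 2λ + 16
Testing integer divisors of the constant term: p(2) = 0, so (λ - 2) is a factor:
p(λ) = (λ - 2)(λ² - 5λ - 8)
λ² - 5λ - 8 = 0  ⇒  λ = (5 ± √((-5)² - 4·(-8)))/2 = (5 ± √(57))/2
  = (5 + √57)/2,  (5 - √57)/2

λ = 2, (5 + √57)/2, (5 - √57)/2  (≈ 2, 6.275, -1.275)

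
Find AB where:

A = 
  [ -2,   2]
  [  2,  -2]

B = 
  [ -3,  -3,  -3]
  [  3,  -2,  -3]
AB = 
  [ 12,   2,   0]
  [-12,  -2,   0]

A is 2×2 and B is 2×3, so AB is 2×3. Each entry is (row of A)·(column of B):
AB[1,1] = (-2)(-3) + (2)(3) = 12
AB[1,2] = (-2)(-3) + (2)(-2) = 2
AB[1,3] = (-2)(-3) + (2)(-3) = 0
AB[2,1] = (2)(-3) + (-2)(3) = -12
AB[2,2] = (2)(-3) + (-2)(-2) = -2
AB[2,3] = (2)(-3) + (-2)(-3) = 0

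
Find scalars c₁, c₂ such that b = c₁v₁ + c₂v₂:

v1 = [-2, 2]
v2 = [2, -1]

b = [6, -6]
c1 = -3, c2 = 0

b = -3·v1 + 0·v2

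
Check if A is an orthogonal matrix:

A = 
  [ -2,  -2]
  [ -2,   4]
No

AᵀA = 
  [  8,  -4]
  [ -4,  20]
≠ I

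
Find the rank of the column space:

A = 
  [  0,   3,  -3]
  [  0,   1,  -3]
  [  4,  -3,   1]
Row reduce:
Swap R1 ↔ R3
R3 → R3 - (3)·R2
REF = 
  [  4,  -3,   1]
  [  0,   1,  -3]
  [  0,   0,   6]
Pivot columns: 1, 2, 3 → 3 pivots.
dim(Col(A)) = number of pivot columns = 3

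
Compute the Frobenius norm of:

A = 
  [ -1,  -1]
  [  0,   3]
||A||_F = 3.317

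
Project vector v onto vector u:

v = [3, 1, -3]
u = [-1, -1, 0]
v·u = (3)(-1) + (1)(-1) + (-3)(0) = -4
u·u = (-1)² + (-1)² + (0)² = 2
proj_u(v) = (v·u / u·u) × u = (-4/2) × u = (-2) × u

proj_u(v) = [2, 2, 0]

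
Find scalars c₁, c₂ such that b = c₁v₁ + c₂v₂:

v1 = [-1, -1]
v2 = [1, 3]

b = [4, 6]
c1 = -3, c2 = 1

b = -3·v1 + 1·v2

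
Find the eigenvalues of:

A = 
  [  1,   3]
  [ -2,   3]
tr(A) = 4, det(A) = 9
Characteristic polynomial: λ² - tr(A)λ + det(A) = λ² - 4λ + 9
λ² - 4λ + 9 = 0  ⇒  λ = (4 ± √((-4)² - 4·(9)))/2 = (4 ± √(-20))/2
  = 2 + i√5,  2 - i√5

λ = 2 + i√5, 2 - i√5  (≈ 2 + 2.236i, 2 - 2.236i)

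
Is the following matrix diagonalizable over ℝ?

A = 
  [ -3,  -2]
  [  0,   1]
Yes

tr(A) = -2, det(A) = -3
Characteristic polynomial: λ² - tr(A)λ + det(A) = λ² + 2λ - 3
λ² + 2λ - 3 = (λ + 3)(λ - 1)
Eigenvalues: 1, -3
λ=-3: alg. mult. = 1, geom. mult. = 2 - rank(A - (-3)I) = 2 - 1 = 1
λ=1: alg. mult. = 1, geom. mult. = 2 - rank(A - (1)I) = 2 - 1 = 1
Sum of geometric multiplicities equals n, so A has n independent eigenvectors.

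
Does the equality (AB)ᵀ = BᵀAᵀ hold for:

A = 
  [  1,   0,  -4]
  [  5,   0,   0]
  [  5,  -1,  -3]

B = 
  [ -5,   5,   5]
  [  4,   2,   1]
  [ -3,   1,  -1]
Yes

(AB)ᵀ = 
  [  7, -25, -20]
  [  1,  25,  20]
  [  9,  25,  27]

BᵀAᵀ = 
  [  7, -25, -20]
  [  1,  25,  20]
  [  9,  25,  27]

Both sides are equal — this is the standard identity (AB)ᵀ = BᵀAᵀ, which holds for all A, B.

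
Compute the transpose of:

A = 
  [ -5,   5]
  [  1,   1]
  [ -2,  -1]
Aᵀ = 
  [ -5,   1,  -2]
  [  5,   1,  -1]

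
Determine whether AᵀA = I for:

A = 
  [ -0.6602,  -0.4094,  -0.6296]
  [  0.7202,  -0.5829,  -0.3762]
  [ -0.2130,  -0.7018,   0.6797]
Yes

AᵀA = 
  [  0.9999,   0,  -0.0001]
  [  0,   0.9999,   0]
  [ -0.0001,   0,   0.9999]
≈ I (equal to I up to the 4-dp rounding of the entries)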